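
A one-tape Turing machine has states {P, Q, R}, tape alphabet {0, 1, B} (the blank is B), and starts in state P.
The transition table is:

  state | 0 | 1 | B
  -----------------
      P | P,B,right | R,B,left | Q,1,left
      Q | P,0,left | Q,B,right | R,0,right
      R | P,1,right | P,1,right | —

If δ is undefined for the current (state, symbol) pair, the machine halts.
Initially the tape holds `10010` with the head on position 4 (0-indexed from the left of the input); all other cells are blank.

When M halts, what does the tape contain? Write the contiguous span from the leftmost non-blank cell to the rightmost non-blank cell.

10010BB0

P | 1001[0]BBBB   read 0 → write B, move right, go to P
P | 1001B[B]BBB   read B → write 1, move left, go to Q
Q | 1001[B]1BBB   read B → write 0, move right, go to R
R | 10010[1]BBB   read 1 → write 1, move right, go to P
P | 100101[B]BB   read B → write 1, move left, go to Q
Q | 10010[1]1BB   read 1 → write B, move right, go to Q
Q | 10010B[1]BB   read 1 → write B, move right, go to Q
Q | 10010BB[B]B   read B → write 0, move right, go to R
R | 10010BB0[B]
The non-blank tape span at halt is 10010BB0.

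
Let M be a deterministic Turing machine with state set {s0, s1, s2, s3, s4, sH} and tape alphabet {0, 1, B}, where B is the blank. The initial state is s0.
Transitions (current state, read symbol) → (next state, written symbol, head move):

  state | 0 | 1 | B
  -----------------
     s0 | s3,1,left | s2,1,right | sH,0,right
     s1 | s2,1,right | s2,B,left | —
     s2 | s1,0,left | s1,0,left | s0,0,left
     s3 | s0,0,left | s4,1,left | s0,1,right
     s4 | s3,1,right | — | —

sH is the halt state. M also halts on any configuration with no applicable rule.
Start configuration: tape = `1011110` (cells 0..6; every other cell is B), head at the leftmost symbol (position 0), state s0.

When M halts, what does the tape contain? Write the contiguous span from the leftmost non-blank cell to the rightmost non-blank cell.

00B011110

state=s0 head=0 tape=BB[1]011110   (s0,1)→(s2,1,right)
state=s2 head=1 tape=BB1[0]11110   (s2,0)→(s1,0,left)
state=s1 head=0 tape=BB[1]011110   (s1,1)→(s2,B,left)
state=s2 head=-1 tape=B[B]B011110   (s2,B)→(s0,0,left)
state=s0 head=-2 tape=[B]0B011110   (s0,B)→(sH,0,right)
state=sH head=-1 tape=0[0]B011110
The non-blank tape span at halt is 00B011110.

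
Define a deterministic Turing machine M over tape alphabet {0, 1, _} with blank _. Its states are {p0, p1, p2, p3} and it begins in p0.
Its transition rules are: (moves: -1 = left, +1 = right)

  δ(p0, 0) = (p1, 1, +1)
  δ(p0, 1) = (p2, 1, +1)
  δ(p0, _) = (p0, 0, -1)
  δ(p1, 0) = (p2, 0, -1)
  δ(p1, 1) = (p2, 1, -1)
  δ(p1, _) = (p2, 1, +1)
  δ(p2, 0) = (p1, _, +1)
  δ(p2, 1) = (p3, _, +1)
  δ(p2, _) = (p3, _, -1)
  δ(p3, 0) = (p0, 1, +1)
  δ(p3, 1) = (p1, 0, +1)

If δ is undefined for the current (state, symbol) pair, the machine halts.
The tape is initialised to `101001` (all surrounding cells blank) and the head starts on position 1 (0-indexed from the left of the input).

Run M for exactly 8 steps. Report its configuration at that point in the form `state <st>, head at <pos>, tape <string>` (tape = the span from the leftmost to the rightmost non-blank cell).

state p3, head at 1, tape 1__001

p0 | 1[0]1001   read 0 → write 1, move +1, go to p1
p1 | 11[1]001   read 1 → write 1, move -1, go to p2
p2 | 1[1]1001   read 1 → write _, move +1, go to p3
p3 | 1_[1]001   read 1 → write 0, move +1, go to p1
p1 | 1_0[0]01   read 0 → write 0, move -1, go to p2
p2 | 1_[0]001   read 0 → write _, move +1, go to p1
p1 | 1__[0]01   read 0 → write 0, move -1, go to p2
p2 | 1_[_]001   read _ → write _, move -1, go to p3
p3 | 1[_]_001
After 8 steps: state p3, head at 1, tape 1__001.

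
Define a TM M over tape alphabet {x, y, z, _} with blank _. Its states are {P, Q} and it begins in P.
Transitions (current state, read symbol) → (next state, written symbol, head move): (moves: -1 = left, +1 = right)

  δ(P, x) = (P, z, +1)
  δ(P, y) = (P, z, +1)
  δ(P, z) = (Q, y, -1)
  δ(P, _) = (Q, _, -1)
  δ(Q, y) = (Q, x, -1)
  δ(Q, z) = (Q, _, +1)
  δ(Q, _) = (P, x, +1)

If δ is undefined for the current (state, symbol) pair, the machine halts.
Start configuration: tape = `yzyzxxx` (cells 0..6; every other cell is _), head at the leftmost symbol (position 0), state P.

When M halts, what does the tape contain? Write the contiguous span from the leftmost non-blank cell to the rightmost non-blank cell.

xzxzzz_x

P | [y]zyzxxx__   read y → write z, move +1, go to P
P | z[z]yzxxx__   read z → write y, move -1, go to Q
Q | [z]yyzxxx__   read z → write _, move +1, go to Q
Q | _[y]yzxxx__   read y → write x, move -1, go to Q
Q | [_]xyzxxx__   read _ → write x, move +1, go to P
P | x[x]yzxxx__   read x → write z, move +1, go to P
P | xz[y]zxxx__   read y → write z, move +1, go to P
P | xzz[z]xxx__   read z → write y, move -1, go to Q
Q | xz[z]yxxx__   read z → write _, move +1, go to Q
Q | xz_[y]xxx__   read y → write x, move -1, go to Q
Q | xz[_]xxxx__   read _ → write x, move +1, go to P
P | xzx[x]xxx__   read x → write z, move +1, go to P
P | xzxz[x]xx__   read x → write z, move +1, go to P
P | xzxzz[x]x__   read x → write z, move +1, go to P
P | xzxzzz[x]__   read x → write z, move +1, go to P
P | xzxzzzz[_]_   read _ → write _, move -1, go to Q
Q | xzxzzz[z]__   read z → write _, move +1, go to Q
Q | xzxzzz_[_]_   read _ → write x, move +1, go to P
P | xzxzzz_x[_]   read _ → write _, move -1, go to Q
Q | xzxzzz_[x]_
The non-blank tape span at halt is xzxzzz_x.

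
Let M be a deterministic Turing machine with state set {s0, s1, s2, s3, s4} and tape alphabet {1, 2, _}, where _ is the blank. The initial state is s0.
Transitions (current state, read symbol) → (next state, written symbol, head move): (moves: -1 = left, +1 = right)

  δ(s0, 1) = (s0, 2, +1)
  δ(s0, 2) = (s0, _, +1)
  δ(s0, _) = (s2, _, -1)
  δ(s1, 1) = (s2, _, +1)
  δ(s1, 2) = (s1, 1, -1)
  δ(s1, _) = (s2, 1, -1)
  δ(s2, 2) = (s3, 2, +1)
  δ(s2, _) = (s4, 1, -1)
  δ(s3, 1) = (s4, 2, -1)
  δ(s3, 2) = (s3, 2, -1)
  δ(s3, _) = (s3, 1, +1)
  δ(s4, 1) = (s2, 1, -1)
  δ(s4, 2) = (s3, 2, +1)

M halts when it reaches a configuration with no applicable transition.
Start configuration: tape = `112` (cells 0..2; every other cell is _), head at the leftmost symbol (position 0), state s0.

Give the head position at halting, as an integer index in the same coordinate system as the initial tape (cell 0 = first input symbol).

-2

s0 | __[1]12_   read 1 → write 2, move +1, go to s0
s0 | __2[1]2_   read 1 → write 2, move +1, go to s0
s0 | __22[2]_   read 2 → write _, move +1, go to s0
s0 | __22_[_]   read _ → write _, move -1, go to s2
s2 | __22[_]_   read _ → write 1, move -1, go to s4
s4 | __2[2]1_   read 2 → write 2, move +1, go to s3
s3 | __22[1]_   read 1 → write 2, move -1, go to s4
s4 | __2[2]2_   read 2 → write 2, move +1, go to s3
s3 | __22[2]_   read 2 → write 2, move -1, go to s3
s3 | __2[2]2_   read 2 → write 2, move -1, go to s3
s3 | __[2]22_   read 2 → write 2, move -1, go to s3
s3 | _[_]222_   read _ → write 1, move +1, go to s3
s3 | _1[2]22_   read 2 → write 2, move -1, go to s3
s3 | _[1]222_   read 1 → write 2, move -1, go to s4
s4 | [_]2222_
At halt the head is at cell -2.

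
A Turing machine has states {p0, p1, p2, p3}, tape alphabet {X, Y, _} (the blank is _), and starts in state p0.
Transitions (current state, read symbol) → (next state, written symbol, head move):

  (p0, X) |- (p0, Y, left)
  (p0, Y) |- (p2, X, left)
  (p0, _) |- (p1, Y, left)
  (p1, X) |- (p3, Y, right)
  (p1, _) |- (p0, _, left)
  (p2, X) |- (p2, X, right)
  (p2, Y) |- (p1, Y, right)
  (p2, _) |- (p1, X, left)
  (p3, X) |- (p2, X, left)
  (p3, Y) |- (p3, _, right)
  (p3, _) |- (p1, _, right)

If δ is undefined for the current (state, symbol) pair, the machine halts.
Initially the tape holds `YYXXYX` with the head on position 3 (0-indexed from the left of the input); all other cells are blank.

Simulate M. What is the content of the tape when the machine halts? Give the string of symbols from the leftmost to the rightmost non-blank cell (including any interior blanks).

YYY_XX

p0 | YYX[X]YX   read X → write Y, move left, go to p0
p0 | YY[X]YYX   read X → write Y, move left, go to p0
p0 | Y[Y]YYYX   read Y → write X, move left, go to p2
p2 | [Y]XYYYX   read Y → write Y, move right, go to p1
p1 | Y[X]YYYX   read X → write Y, move right, go to p3
p3 | YY[Y]YYX   read Y → write _, move right, go to p3
p3 | YY_[Y]YX   read Y → write _, move right, go to p3
p3 | YY__[Y]X   read Y → write _, move right, go to p3
p3 | YY___[X]   read X → write X, move left, go to p2
p2 | YY__[_]X   read _ → write X, move left, go to p1
p1 | YY_[_]XX   read _ → write _, move left, go to p0
p0 | YY[_]_XX   read _ → write Y, move left, go to p1
p1 | Y[Y]Y_XX
The non-blank tape span at halt is YYY_XX.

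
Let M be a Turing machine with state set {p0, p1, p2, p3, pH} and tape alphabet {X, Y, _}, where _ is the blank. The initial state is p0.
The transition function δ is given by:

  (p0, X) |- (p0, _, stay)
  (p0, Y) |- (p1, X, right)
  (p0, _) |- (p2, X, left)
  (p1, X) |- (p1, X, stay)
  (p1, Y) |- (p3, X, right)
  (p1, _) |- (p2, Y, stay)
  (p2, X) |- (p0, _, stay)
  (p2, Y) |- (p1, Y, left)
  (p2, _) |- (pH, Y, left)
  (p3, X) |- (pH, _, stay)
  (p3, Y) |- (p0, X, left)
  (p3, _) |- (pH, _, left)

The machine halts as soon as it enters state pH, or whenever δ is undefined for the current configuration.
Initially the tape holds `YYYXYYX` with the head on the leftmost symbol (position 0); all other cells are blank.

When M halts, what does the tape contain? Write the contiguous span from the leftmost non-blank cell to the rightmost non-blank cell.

p0 | __[Y]YYXYYX   read Y → write X, move right, go to p1
p1 | __X[Y]YXYYX   read Y → write X, move right, go to p3
p3 | __XX[Y]XYYX   read Y → write X, move left, go to p0
p0 | __X[X]XXYYX   read X → write _, move stay, go to p0
p0 | __X[_]XXYYX   read _ → write X, move left, go to p2
p2 | __[X]XXXYYX   read X → write _, move stay, go to p0
p0 | __[_]XXXYYX   read _ → write X, move left, go to p2
p2 | _[_]XXXXYYX   read _ → write Y, move left, go to pH
pH | [_]YXXXXYYX
The non-blank tape span at halt is YXXXXYYX.

YXXXXYYX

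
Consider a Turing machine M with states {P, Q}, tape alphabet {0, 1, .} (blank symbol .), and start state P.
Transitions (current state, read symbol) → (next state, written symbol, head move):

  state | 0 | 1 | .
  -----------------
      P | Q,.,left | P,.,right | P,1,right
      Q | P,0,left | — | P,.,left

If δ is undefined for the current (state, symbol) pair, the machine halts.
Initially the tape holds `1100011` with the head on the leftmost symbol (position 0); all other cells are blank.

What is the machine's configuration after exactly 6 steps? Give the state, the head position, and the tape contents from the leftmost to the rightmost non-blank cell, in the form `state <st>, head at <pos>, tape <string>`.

state P, head at 2, tape 11.0011

P | [1]100011   read 1 → write ., move right, go to P
P | .[1]00011   read 1 → write ., move right, go to P
P | ..[0]0011   read 0 → write ., move left, go to Q
Q | .[.].0011   read . → write ., move left, go to P
P | [.]..0011   read . → write 1, move right, go to P
P | 1[.].0011   read . → write 1, move right, go to P
P | 11[.]0011
After 6 steps: state P, head at 2, tape 11.0011.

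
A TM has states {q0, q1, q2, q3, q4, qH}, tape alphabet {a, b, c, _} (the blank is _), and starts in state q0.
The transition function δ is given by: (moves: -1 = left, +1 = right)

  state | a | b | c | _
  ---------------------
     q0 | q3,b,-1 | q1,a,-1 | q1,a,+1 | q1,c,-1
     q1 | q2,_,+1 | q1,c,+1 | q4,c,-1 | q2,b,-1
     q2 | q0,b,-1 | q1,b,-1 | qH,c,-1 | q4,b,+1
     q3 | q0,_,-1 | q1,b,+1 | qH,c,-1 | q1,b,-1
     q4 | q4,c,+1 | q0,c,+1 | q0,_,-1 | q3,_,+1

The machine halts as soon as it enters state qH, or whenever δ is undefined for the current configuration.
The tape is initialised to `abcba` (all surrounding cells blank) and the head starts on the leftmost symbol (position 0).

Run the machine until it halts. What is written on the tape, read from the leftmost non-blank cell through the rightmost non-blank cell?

state=q0 head=0 tape=___[a]bcba   (q0,a)→(q3,b,-1)
state=q3 head=-1 tape=__[_]bbcba   (q3,_)→(q1,b,-1)
state=q1 head=-2 tape=_[_]bbbcba   (q1,_)→(q2,b,-1)
state=q2 head=-3 tape=[_]bbbbcba   (q2,_)→(q4,b,+1)
state=q4 head=-2 tape=b[b]bbbcba   (q4,b)→(q0,c,+1)
state=q0 head=-1 tape=bc[b]bbcba   (q0,b)→(q1,a,-1)
state=q1 head=-2 tape=b[c]abbcba   (q1,c)→(q4,c,-1)
state=q4 head=-3 tape=[b]cabbcba   (q4,b)→(q0,c,+1)
state=q0 head=-2 tape=c[c]abbcba   (q0,c)→(q1,a,+1)
state=q1 head=-1 tape=ca[a]bbcba   (q1,a)→(q2,_,+1)
state=q2 head=0 tape=ca_[b]bcba   (q2,b)→(q1,b,-1)
state=q1 head=-1 tape=ca[_]bbcba   (q1,_)→(q2,b,-1)
state=q2 head=-2 tape=c[a]bbbcba   (q2,a)→(q0,b,-1)
state=q0 head=-3 tape=[c]bbbbcba   (q0,c)→(q1,a,+1)
state=q1 head=-2 tape=a[b]bbbcba   (q1,b)→(q1,c,+1)
state=q1 head=-1 tape=ac[b]bbcba   (q1,b)→(q1,c,+1)
state=q1 head=0 tape=acc[b]bcba   (q1,b)→(q1,c,+1)
state=q1 head=1 tape=accc[b]cba   (q1,b)→(q1,c,+1)
state=q1 head=2 tape=acccc[c]ba   (q1,c)→(q4,c,-1)
state=q4 head=1 tape=accc[c]cba   (q4,c)→(q0,_,-1)
state=q0 head=0 tape=acc[c]_cba   (q0,c)→(q1,a,+1)
state=q1 head=1 tape=acca[_]cba   (q1,_)→(q2,b,-1)
state=q2 head=0 tape=acc[a]bcba   (q2,a)→(q0,b,-1)
state=q0 head=-1 tape=ac[c]bbcba   (q0,c)→(q1,a,+1)
state=q1 head=0 tape=aca[b]bcba   (q1,b)→(q1,c,+1)
state=q1 head=1 tape=acac[b]cba   (q1,b)→(q1,c,+1)
state=q1 head=2 tape=acacc[c]ba   (q1,c)→(q4,c,-1)
state=q4 head=1 tape=acac[c]cba   (q4,c)→(q0,_,-1)
state=q0 head=0 tape=aca[c]_cba   (q0,c)→(q1,a,+1)
state=q1 head=1 tape=acaa[_]cba   (q1,_)→(q2,b,-1)
state=q2 head=0 tape=aca[a]bcba   (q2,a)→(q0,b,-1)
state=q0 head=-1 tape=ac[a]bbcba   (q0,a)→(q3,b,-1)
state=q3 head=-2 tape=a[c]bbbcba   (q3,c)→(qH,c,-1)
state=qH head=-3 tape=[a]cbbbcba
The non-blank tape span at halt is acbbbcba.

acbbbcba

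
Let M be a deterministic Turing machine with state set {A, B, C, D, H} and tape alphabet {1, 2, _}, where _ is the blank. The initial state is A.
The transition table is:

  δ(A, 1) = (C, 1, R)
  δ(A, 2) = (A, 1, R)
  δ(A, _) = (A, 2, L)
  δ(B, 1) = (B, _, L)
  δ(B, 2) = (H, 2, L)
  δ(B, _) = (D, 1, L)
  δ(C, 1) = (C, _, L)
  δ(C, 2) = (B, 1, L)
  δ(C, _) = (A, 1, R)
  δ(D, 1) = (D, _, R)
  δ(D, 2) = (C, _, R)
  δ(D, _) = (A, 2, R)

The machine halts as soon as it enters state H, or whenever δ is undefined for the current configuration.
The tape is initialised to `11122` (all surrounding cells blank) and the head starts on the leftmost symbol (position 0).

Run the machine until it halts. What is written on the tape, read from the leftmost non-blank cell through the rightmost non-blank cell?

state=A head=0 tape=____[1]1122   (A,1)→(C,1,R)
state=C head=1 tape=____1[1]122   (C,1)→(C,_,L)
state=C head=0 tape=____[1]_122   (C,1)→(C,_,L)
state=C head=-1 tape=___[_]__122   (C,_)→(A,1,R)
state=A head=0 tape=___1[_]_122   (A,_)→(A,2,L)
state=A head=-1 tape=___[1]2_122   (A,1)→(C,1,R)
state=C head=0 tape=___1[2]_122   (C,2)→(B,1,L)
state=B head=-1 tape=___[1]1_122   (B,1)→(B,_,L)
state=B head=-2 tape=__[_]_1_122   (B,_)→(D,1,L)
state=D head=-3 tape=_[_]1_1_122   (D,_)→(A,2,R)
state=A head=-2 tape=_2[1]_1_122   (A,1)→(C,1,R)
state=C head=-1 tape=_21[_]1_122   (C,_)→(A,1,R)
state=A head=0 tape=_211[1]_122   (A,1)→(C,1,R)
state=C head=1 tape=_2111[_]122   (C,_)→(A,1,R)
state=A head=2 tape=_21111[1]22   (A,1)→(C,1,R)
state=C head=3 tape=_211111[2]2   (C,2)→(B,1,L)
state=B head=2 tape=_21111[1]12   (B,1)→(B,_,L)
state=B head=1 tape=_2111[1]_12   (B,1)→(B,_,L)
state=B head=0 tape=_211[1]__12   (B,1)→(B,_,L)
state=B head=-1 tape=_21[1]___12   (B,1)→(B,_,L)
state=B head=-2 tape=_2[1]____12   (B,1)→(B,_,L)
state=B head=-3 tape=_[2]_____12   (B,2)→(H,2,L)
state=H head=-4 tape=[_]2_____12
The non-blank tape span at halt is 2_____12.

2_____12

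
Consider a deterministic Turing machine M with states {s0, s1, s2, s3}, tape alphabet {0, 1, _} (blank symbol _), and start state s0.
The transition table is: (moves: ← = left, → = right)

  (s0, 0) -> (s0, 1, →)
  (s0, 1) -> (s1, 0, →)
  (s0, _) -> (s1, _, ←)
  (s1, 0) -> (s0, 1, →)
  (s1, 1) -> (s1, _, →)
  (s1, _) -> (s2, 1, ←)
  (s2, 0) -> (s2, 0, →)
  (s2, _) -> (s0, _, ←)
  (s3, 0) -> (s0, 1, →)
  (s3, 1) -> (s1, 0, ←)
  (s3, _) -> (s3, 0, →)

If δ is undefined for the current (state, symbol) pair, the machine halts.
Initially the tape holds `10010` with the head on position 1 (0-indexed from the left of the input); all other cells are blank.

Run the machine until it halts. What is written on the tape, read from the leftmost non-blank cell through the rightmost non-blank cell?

110111

s0 | 1[0]010_   read 0 → write 1, move →, go to s0
s0 | 11[0]10_   read 0 → write 1, move →, go to s0
s0 | 111[1]0_   read 1 → write 0, move →, go to s1
s1 | 1110[0]_   read 0 → write 1, move →, go to s0
s0 | 11101[_]   read _ → write _, move ←, go to s1
s1 | 1110[1]_   read 1 → write _, move →, go to s1
s1 | 1110_[_]   read _ → write 1, move ←, go to s2
s2 | 1110[_]1   read _ → write _, move ←, go to s0
s0 | 111[0]_1   read 0 → write 1, move →, go to s0
s0 | 1111[_]1   read _ → write _, move ←, go to s1
s1 | 111[1]_1   read 1 → write _, move →, go to s1
s1 | 111_[_]1   read _ → write 1, move ←, go to s2
s2 | 111[_]11   read _ → write _, move ←, go to s0
s0 | 11[1]_11   read 1 → write 0, move →, go to s1
s1 | 110[_]11   read _ → write 1, move ←, go to s2
s2 | 11[0]111   read 0 → write 0, move →, go to s2
s2 | 110[1]11
The non-blank tape span at halt is 110111.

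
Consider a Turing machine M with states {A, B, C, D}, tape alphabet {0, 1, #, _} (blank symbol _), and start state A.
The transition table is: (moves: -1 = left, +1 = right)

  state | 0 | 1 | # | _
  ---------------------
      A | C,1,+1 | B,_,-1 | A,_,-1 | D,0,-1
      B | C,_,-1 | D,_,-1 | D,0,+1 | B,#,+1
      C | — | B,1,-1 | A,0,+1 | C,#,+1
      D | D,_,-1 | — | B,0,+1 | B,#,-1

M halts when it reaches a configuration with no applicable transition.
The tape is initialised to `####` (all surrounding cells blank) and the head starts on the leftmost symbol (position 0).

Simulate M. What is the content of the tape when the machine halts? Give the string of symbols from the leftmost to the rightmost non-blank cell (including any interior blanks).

0###00_#

state=A head=0 tape=___[#]###_   (A,#)→(A,_,-1)
state=A head=-1 tape=__[_]_###_   (A,_)→(D,0,-1)
state=D head=-2 tape=_[_]0_###_   (D,_)→(B,#,-1)
state=B head=-3 tape=[_]#0_###_   (B,_)→(B,#,+1)
state=B head=-2 tape=#[#]0_###_   (B,#)→(D,0,+1)
state=D head=-1 tape=#0[0]_###_   (D,0)→(D,_,-1)
state=D head=-2 tape=#[0]__###_   (D,0)→(D,_,-1)
state=D head=-3 tape=[#]___###_   (D,#)→(B,0,+1)
state=B head=-2 tape=0[_]__###_   (B,_)→(B,#,+1)
state=B head=-1 tape=0#[_]_###_   (B,_)→(B,#,+1)
state=B head=0 tape=0##[_]###_   (B,_)→(B,#,+1)
state=B head=1 tape=0###[#]##_   (B,#)→(D,0,+1)
state=D head=2 tape=0###0[#]#_   (D,#)→(B,0,+1)
state=B head=3 tape=0###00[#]_   (B,#)→(D,0,+1)
state=D head=4 tape=0###000[_]   (D,_)→(B,#,-1)
state=B head=3 tape=0###00[0]#   (B,0)→(C,_,-1)
state=C head=2 tape=0###0[0]_#
The non-blank tape span at halt is 0###00_#.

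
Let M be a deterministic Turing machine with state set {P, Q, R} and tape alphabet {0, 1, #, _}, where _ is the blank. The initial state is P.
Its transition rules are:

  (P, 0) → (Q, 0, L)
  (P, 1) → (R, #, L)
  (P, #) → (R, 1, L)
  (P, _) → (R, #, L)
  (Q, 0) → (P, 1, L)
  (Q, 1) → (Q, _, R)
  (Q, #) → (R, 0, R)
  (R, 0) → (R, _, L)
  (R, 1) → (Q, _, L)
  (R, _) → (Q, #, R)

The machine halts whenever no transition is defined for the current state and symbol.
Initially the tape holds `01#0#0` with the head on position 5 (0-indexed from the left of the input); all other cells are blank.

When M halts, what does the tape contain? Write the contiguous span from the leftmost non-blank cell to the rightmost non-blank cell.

state=P head=5 tape=01#0#[0]   (P,0)→(Q,0,L)
state=Q head=4 tape=01#0[#]0   (Q,#)→(R,0,R)
state=R head=5 tape=01#00[0]   (R,0)→(R,_,L)
state=R head=4 tape=01#0[0]_   (R,0)→(R,_,L)
state=R head=3 tape=01#[0]__   (R,0)→(R,_,L)
state=R head=2 tape=01[#]___
The non-blank tape span at halt is 01#.

01#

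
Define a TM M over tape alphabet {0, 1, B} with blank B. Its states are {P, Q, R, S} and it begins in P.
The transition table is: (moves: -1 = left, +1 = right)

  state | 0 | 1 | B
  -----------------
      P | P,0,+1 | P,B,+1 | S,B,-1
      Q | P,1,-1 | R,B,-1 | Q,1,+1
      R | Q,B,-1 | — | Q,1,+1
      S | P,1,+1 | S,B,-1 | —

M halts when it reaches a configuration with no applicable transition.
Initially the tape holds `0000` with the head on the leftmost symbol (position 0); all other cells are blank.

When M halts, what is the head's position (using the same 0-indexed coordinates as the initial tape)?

P | B[0]000B   read 0 → write 0, move +1, go to P
P | B0[0]00B   read 0 → write 0, move +1, go to P
P | B00[0]0B   read 0 → write 0, move +1, go to P
P | B000[0]B   read 0 → write 0, move +1, go to P
P | B0000[B]   read B → write B, move -1, go to S
S | B000[0]B   read 0 → write 1, move +1, go to P
P | B0001[B]   read B → write B, move -1, go to S
S | B000[1]B   read 1 → write B, move -1, go to S
S | B00[0]BB   read 0 → write 1, move +1, go to P
P | B001[B]B   read B → write B, move -1, go to S
S | B00[1]BB   read 1 → write B, move -1, go to S
S | B0[0]BBB   read 0 → write 1, move +1, go to P
P | B01[B]BB   read B → write B, move -1, go to S
S | B0[1]BBB   read 1 → write B, move -1, go to S
S | B[0]BBBB   read 0 → write 1, move +1, go to P
P | B1[B]BBB   read B → write B, move -1, go to S
S | B[1]BBBB   read 1 → write B, move -1, go to S
S | [B]BBBBB
At halt the head is at cell -1.

-1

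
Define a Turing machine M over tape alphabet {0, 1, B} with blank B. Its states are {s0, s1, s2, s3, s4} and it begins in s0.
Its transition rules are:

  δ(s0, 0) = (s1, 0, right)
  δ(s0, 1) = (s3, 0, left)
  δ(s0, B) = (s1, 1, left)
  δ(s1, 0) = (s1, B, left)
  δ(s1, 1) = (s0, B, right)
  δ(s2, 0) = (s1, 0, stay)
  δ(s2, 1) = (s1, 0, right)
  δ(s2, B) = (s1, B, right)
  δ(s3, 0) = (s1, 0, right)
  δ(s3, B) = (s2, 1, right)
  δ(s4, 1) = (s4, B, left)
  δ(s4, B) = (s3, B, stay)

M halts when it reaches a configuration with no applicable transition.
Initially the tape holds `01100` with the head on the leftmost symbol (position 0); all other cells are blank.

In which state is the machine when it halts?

state=s0 head=0 tape=[0]1100   (s0,0)→(s1,0,right)
state=s1 head=1 tape=0[1]100   (s1,1)→(s0,B,right)
state=s0 head=2 tape=0B[1]00   (s0,1)→(s3,0,left)
state=s3 head=1 tape=0[B]000   (s3,B)→(s2,1,right)
state=s2 head=2 tape=01[0]00   (s2,0)→(s1,0,stay)
state=s1 head=2 tape=01[0]00   (s1,0)→(s1,B,left)
state=s1 head=1 tape=0[1]B00   (s1,1)→(s0,B,right)
state=s0 head=2 tape=0B[B]00   (s0,B)→(s1,1,left)
state=s1 head=1 tape=0[B]100
No transition is defined for (s1, B); M halts in state s1.

s1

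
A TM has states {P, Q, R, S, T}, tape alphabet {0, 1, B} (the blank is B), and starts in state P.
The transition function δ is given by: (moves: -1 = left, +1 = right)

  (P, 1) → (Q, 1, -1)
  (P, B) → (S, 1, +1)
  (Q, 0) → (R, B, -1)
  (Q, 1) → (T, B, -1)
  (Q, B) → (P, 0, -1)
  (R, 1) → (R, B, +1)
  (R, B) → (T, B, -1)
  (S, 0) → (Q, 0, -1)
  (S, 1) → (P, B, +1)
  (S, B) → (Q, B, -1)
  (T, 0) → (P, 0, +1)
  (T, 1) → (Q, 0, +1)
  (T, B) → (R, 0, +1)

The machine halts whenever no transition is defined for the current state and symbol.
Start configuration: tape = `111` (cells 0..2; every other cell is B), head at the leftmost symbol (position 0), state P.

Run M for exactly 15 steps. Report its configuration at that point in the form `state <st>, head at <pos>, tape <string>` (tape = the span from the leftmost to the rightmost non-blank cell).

state=P head=0 tape=BBB[1]11   (P,1)→(Q,1,-1)
state=Q head=-1 tape=BB[B]111   (Q,B)→(P,0,-1)
state=P head=-2 tape=B[B]0111   (P,B)→(S,1,+1)
state=S head=-1 tape=B1[0]111   (S,0)→(Q,0,-1)
state=Q head=-2 tape=B[1]0111   (Q,1)→(T,B,-1)
state=T head=-3 tape=[B]B0111   (T,B)→(R,0,+1)
state=R head=-2 tape=0[B]0111   (R,B)→(T,B,-1)
state=T head=-3 tape=[0]B0111   (T,0)→(P,0,+1)
state=P head=-2 tape=0[B]0111   (P,B)→(S,1,+1)
state=S head=-1 tape=01[0]111   (S,0)→(Q,0,-1)
state=Q head=-2 tape=0[1]0111   (Q,1)→(T,B,-1)
state=T head=-3 tape=[0]B0111   (T,0)→(P,0,+1)
state=P head=-2 tape=0[B]0111   (P,B)→(S,1,+1)
state=S head=-1 tape=01[0]111   (S,0)→(Q,0,-1)
state=Q head=-2 tape=0[1]0111   (Q,1)→(T,B,-1)
state=T head=-3 tape=[0]B0111
After 15 steps: state T, head at -3, tape 0B0111.

state T, head at -3, tape 0B0111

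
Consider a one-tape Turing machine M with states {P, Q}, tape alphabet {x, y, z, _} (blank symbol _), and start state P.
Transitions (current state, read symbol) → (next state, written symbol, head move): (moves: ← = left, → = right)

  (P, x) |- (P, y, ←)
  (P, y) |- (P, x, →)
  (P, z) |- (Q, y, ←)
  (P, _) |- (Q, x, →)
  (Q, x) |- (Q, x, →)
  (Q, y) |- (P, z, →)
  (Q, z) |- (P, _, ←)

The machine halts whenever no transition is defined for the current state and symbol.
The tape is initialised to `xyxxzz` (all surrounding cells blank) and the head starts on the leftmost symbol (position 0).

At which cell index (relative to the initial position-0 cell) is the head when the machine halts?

7

state=P head=0 tape=_[x]yxxzz__   (P,x)→(P,y,←)
state=P head=-1 tape=[_]yyxxzz__   (P,_)→(Q,x,→)
state=Q head=0 tape=x[y]yxxzz__   (Q,y)→(P,z,→)
state=P head=1 tape=xz[y]xxzz__   (P,y)→(P,x,→)
state=P head=2 tape=xzx[x]xzz__   (P,x)→(P,y,←)
state=P head=1 tape=xz[x]yxzz__   (P,x)→(P,y,←)
state=P head=0 tape=x[z]yyxzz__   (P,z)→(Q,y,←)
state=Q head=-1 tape=[x]yyyxzz__   (Q,x)→(Q,x,→)
state=Q head=0 tape=x[y]yyxzz__   (Q,y)→(P,z,→)
state=P head=1 tape=xz[y]yxzz__   (P,y)→(P,x,→)
state=P head=2 tape=xzx[y]xzz__   (P,y)→(P,x,→)
state=P head=3 tape=xzxx[x]zz__   (P,x)→(P,y,←)
state=P head=2 tape=xzx[x]yzz__   (P,x)→(P,y,←)
state=P head=1 tape=xz[x]yyzz__   (P,x)→(P,y,←)
state=P head=0 tape=x[z]yyyzz__   (P,z)→(Q,y,←)
state=Q head=-1 tape=[x]yyyyzz__   (Q,x)→(Q,x,→)
state=Q head=0 tape=x[y]yyyzz__   (Q,y)→(P,z,→)
state=P head=1 tape=xz[y]yyzz__   (P,y)→(P,x,→)
state=P head=2 tape=xzx[y]yzz__   (P,y)→(P,x,→)
state=P head=3 tape=xzxx[y]zz__   (P,y)→(P,x,→)
state=P head=4 tape=xzxxx[z]z__   (P,z)→(Q,y,←)
state=Q head=3 tape=xzxx[x]yz__   (Q,x)→(Q,x,→)
state=Q head=4 tape=xzxxx[y]z__   (Q,y)→(P,z,→)
state=P head=5 tape=xzxxxz[z]__   (P,z)→(Q,y,←)
state=Q head=4 tape=xzxxx[z]y__   (Q,z)→(P,_,←)
state=P head=3 tape=xzxx[x]_y__   (P,x)→(P,y,←)
state=P head=2 tape=xzx[x]y_y__   (P,x)→(P,y,←)
state=P head=1 tape=xz[x]yy_y__   (P,x)→(P,y,←)
state=P head=0 tape=x[z]yyy_y__   (P,z)→(Q,y,←)
state=Q head=-1 tape=[x]yyyy_y__   (Q,x)→(Q,x,→)
state=Q head=0 tape=x[y]yyy_y__   (Q,y)→(P,z,→)
state=P head=1 tape=xz[y]yy_y__   (P,y)→(P,x,→)
state=P head=2 tape=xzx[y]y_y__   (P,y)→(P,x,→)
state=P head=3 tape=xzxx[y]_y__   (P,y)→(P,x,→)
state=P head=4 tape=xzxxx[_]y__   (P,_)→(Q,x,→)
state=Q head=5 tape=xzxxxx[y]__   (Q,y)→(P,z,→)
state=P head=6 tape=xzxxxxz[_]_   (P,_)→(Q,x,→)
state=Q head=7 tape=xzxxxxzx[_]
At halt the head is at cell 7.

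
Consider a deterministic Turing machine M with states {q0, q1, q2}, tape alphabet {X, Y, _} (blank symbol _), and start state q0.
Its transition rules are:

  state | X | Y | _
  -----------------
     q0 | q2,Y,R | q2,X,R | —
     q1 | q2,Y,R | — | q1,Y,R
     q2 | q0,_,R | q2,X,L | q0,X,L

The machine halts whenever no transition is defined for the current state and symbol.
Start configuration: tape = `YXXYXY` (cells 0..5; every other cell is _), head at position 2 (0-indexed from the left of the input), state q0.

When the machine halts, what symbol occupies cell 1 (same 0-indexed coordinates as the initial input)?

_

q0 | YX[X]YXY_   read X → write Y, move R, go to q2
q2 | YXY[Y]XY_   read Y → write X, move L, go to q2
q2 | YX[Y]XXY_   read Y → write X, move L, go to q2
q2 | Y[X]XXXY_   read X → write _, move R, go to q0
q0 | Y_[X]XXY_   read X → write Y, move R, go to q2
q2 | Y_Y[X]XY_   read X → write _, move R, go to q0
q0 | Y_Y_[X]Y_   read X → write Y, move R, go to q2
q2 | Y_Y_Y[Y]_   read Y → write X, move L, go to q2
q2 | Y_Y_[Y]X_   read Y → write X, move L, go to q2
q2 | Y_Y[_]XX_   read _ → write X, move L, go to q0
q0 | Y_[Y]XXX_   read Y → write X, move R, go to q2
q2 | Y_X[X]XX_   read X → write _, move R, go to q0
q0 | Y_X_[X]X_   read X → write Y, move R, go to q2
q2 | Y_X_Y[X]_   read X → write _, move R, go to q0
q0 | Y_X_Y_[_]
Cell 1 holds _ when M halts.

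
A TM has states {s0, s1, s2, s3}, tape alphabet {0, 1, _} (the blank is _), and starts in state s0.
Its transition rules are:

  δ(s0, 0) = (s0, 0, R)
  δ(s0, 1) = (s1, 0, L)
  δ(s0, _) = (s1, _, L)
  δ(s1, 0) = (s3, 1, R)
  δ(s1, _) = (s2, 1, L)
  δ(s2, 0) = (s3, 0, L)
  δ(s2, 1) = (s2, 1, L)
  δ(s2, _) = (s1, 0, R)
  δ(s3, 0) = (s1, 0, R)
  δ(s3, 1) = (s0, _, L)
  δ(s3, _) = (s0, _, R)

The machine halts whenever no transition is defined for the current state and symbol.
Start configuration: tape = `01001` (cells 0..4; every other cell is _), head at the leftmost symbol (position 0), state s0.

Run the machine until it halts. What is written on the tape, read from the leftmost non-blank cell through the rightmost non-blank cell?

10101

s0 | [0]1001   read 0 → write 0, move R, go to s0
s0 | 0[1]001   read 1 → write 0, move L, go to s1
s1 | [0]0001   read 0 → write 1, move R, go to s3
s3 | 1[0]001   read 0 → write 0, move R, go to s1
s1 | 10[0]01   read 0 → write 1, move R, go to s3
s3 | 101[0]1   read 0 → write 0, move R, go to s1
s1 | 1010[1]
The non-blank tape span at halt is 10101.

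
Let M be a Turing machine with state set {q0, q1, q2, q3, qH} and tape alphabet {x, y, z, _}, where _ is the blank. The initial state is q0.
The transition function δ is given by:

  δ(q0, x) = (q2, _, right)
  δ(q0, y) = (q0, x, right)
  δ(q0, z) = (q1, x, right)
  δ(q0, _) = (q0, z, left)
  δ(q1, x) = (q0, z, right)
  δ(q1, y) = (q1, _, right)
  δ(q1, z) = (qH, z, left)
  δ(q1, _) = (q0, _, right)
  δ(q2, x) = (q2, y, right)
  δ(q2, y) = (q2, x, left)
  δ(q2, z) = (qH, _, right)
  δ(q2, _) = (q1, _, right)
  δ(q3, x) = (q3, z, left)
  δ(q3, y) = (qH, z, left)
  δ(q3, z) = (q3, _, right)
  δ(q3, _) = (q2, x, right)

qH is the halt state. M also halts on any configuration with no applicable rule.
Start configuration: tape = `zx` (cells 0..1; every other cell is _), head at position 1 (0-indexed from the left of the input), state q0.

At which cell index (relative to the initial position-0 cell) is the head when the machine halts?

0

q0 | z[x]___   read x → write _, move right, go to q2
q2 | z_[_]__   read _ → write _, move right, go to q1
q1 | z__[_]_   read _ → write _, move right, go to q0
q0 | z___[_]   read _ → write z, move left, go to q0
q0 | z__[_]z   read _ → write z, move left, go to q0
q0 | z_[_]zz   read _ → write z, move left, go to q0
q0 | z[_]zzz   read _ → write z, move left, go to q0
q0 | [z]zzzz   read z → write x, move right, go to q1
q1 | x[z]zzz   read z → write z, move left, go to qH
qH | [x]zzzz
At halt the head is at cell 0.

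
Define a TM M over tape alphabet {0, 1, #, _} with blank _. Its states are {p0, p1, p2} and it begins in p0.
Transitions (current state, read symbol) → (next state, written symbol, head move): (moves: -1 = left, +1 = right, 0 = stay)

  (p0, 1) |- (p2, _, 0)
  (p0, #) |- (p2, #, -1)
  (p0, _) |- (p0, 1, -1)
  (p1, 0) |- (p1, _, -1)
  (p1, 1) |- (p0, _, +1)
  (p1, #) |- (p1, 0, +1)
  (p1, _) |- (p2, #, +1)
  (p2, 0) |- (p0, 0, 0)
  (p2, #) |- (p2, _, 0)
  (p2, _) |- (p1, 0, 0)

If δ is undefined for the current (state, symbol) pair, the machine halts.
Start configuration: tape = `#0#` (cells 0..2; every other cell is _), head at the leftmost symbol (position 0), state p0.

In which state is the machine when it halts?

p0 | __[#]0#   read # → write #, move -1, go to p2
p2 | _[_]#0#   read _ → write 0, move 0, go to p1
p1 | _[0]#0#   read 0 → write _, move -1, go to p1
p1 | [_]_#0#   read _ → write #, move +1, go to p2
p2 | #[_]#0#   read _ → write 0, move 0, go to p1
p1 | #[0]#0#   read 0 → write _, move -1, go to p1
p1 | [#]_#0#   read # → write 0, move +1, go to p1
p1 | 0[_]#0#   read _ → write #, move +1, go to p2
p2 | 0#[#]0#   read # → write _, move 0, go to p2
p2 | 0#[_]0#   read _ → write 0, move 0, go to p1
p1 | 0#[0]0#   read 0 → write _, move -1, go to p1
p1 | 0[#]_0#   read # → write 0, move +1, go to p1
p1 | 00[_]0#   read _ → write #, move +1, go to p2
p2 | 00#[0]#   read 0 → write 0, move 0, go to p0
p0 | 00#[0]#
No transition is defined for (p0, 0); M halts in state p0.

p0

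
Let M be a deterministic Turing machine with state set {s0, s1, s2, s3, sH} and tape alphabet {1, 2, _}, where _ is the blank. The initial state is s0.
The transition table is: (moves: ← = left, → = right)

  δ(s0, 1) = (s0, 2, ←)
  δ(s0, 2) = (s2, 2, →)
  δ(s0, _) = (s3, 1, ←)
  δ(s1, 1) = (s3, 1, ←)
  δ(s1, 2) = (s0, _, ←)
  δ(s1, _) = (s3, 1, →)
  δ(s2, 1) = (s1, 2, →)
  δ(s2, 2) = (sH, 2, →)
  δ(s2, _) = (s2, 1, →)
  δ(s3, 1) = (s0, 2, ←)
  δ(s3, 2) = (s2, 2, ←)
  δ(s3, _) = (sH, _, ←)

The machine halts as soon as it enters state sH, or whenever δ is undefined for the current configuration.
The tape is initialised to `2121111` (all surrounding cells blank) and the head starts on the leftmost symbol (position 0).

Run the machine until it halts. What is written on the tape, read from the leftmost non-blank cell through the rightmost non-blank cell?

state=s0 head=0 tape=[2]121111__   (s0,2)→(s2,2,→)
state=s2 head=1 tape=2[1]21111__   (s2,1)→(s1,2,→)
state=s1 head=2 tape=22[2]1111__   (s1,2)→(s0,_,←)
state=s0 head=1 tape=2[2]_1111__   (s0,2)→(s2,2,→)
state=s2 head=2 tape=22[_]1111__   (s2,_)→(s2,1,→)
state=s2 head=3 tape=221[1]111__   (s2,1)→(s1,2,→)
state=s1 head=4 tape=2212[1]11__   (s1,1)→(s3,1,←)
state=s3 head=3 tape=221[2]111__   (s3,2)→(s2,2,←)
state=s2 head=2 tape=22[1]2111__   (s2,1)→(s1,2,→)
state=s1 head=3 tape=222[2]111__   (s1,2)→(s0,_,←)
state=s0 head=2 tape=22[2]_111__   (s0,2)→(s2,2,→)
state=s2 head=3 tape=222[_]111__   (s2,_)→(s2,1,→)
state=s2 head=4 tape=2221[1]11__   (s2,1)→(s1,2,→)
state=s1 head=5 tape=22212[1]1__   (s1,1)→(s3,1,←)
state=s3 head=4 tape=2221[2]11__   (s3,2)→(s2,2,←)
state=s2 head=3 tape=222[1]211__   (s2,1)→(s1,2,→)
state=s1 head=4 tape=2222[2]11__   (s1,2)→(s0,_,←)
state=s0 head=3 tape=222[2]_11__   (s0,2)→(s2,2,→)
state=s2 head=4 tape=2222[_]11__   (s2,_)→(s2,1,→)
state=s2 head=5 tape=22221[1]1__   (s2,1)→(s1,2,→)
state=s1 head=6 tape=222212[1]__   (s1,1)→(s3,1,←)
state=s3 head=5 tape=22221[2]1__   (s3,2)→(s2,2,←)
state=s2 head=4 tape=2222[1]21__   (s2,1)→(s1,2,→)
state=s1 head=5 tape=22222[2]1__   (s1,2)→(s0,_,←)
state=s0 head=4 tape=2222[2]_1__   (s0,2)→(s2,2,→)
state=s2 head=5 tape=22222[_]1__   (s2,_)→(s2,1,→)
state=s2 head=6 tape=222221[1]__   (s2,1)→(s1,2,→)
state=s1 head=7 tape=2222212[_]_   (s1,_)→(s3,1,→)
state=s3 head=8 tape=22222121[_]   (s3,_)→(sH,_,←)
state=sH head=7 tape=2222212[1]_
The non-blank tape span at halt is 22222121.

22222121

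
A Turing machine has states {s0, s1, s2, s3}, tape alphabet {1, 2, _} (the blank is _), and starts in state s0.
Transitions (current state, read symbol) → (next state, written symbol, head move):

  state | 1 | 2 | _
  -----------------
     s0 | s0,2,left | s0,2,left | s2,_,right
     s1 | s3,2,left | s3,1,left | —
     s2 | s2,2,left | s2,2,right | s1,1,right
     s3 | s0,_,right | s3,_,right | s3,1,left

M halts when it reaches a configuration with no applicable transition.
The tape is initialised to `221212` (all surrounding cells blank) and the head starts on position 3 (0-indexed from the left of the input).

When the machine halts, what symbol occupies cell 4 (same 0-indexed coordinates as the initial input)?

2

state=s0 head=3 tape=_221[2]12__   (s0,2)→(s0,2,left)
state=s0 head=2 tape=_22[1]212__   (s0,1)→(s0,2,left)
state=s0 head=1 tape=_2[2]2212__   (s0,2)→(s0,2,left)
state=s0 head=0 tape=_[2]22212__   (s0,2)→(s0,2,left)
state=s0 head=-1 tape=[_]222212__   (s0,_)→(s2,_,right)
state=s2 head=0 tape=_[2]22212__   (s2,2)→(s2,2,right)
state=s2 head=1 tape=_2[2]2212__   (s2,2)→(s2,2,right)
state=s2 head=2 tape=_22[2]212__   (s2,2)→(s2,2,right)
state=s2 head=3 tape=_222[2]12__   (s2,2)→(s2,2,right)
state=s2 head=4 tape=_2222[1]2__   (s2,1)→(s2,2,left)
state=s2 head=3 tape=_222[2]22__   (s2,2)→(s2,2,right)
state=s2 head=4 tape=_2222[2]2__   (s2,2)→(s2,2,right)
state=s2 head=5 tape=_22222[2]__   (s2,2)→(s2,2,right)
state=s2 head=6 tape=_222222[_]_   (s2,_)→(s1,1,right)
state=s1 head=7 tape=_2222221[_]
Cell 4 holds 2 when M halts.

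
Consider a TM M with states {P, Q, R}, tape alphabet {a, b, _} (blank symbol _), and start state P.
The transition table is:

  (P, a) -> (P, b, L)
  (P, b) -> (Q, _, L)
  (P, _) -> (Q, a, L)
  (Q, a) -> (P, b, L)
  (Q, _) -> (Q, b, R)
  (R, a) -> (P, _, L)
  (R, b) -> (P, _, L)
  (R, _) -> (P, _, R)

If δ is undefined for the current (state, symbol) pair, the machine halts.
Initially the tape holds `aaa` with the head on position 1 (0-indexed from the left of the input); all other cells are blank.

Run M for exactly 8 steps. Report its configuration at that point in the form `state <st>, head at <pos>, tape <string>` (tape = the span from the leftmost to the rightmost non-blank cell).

state=P head=1 tape=___a[a]a   (P,a)→(P,b,L)
state=P head=0 tape=___[a]ba   (P,a)→(P,b,L)
state=P head=-1 tape=__[_]bba   (P,_)→(Q,a,L)
state=Q head=-2 tape=_[_]abba   (Q,_)→(Q,b,R)
state=Q head=-1 tape=_b[a]bba   (Q,a)→(P,b,L)
state=P head=-2 tape=_[b]bbba   (P,b)→(Q,_,L)
state=Q head=-3 tape=[_]_bbba   (Q,_)→(Q,b,R)
state=Q head=-2 tape=b[_]bbba   (Q,_)→(Q,b,R)
state=Q head=-1 tape=bb[b]bba
After 8 steps: state Q, head at -1, tape bbbbba.

state Q, head at -1, tape bbbbba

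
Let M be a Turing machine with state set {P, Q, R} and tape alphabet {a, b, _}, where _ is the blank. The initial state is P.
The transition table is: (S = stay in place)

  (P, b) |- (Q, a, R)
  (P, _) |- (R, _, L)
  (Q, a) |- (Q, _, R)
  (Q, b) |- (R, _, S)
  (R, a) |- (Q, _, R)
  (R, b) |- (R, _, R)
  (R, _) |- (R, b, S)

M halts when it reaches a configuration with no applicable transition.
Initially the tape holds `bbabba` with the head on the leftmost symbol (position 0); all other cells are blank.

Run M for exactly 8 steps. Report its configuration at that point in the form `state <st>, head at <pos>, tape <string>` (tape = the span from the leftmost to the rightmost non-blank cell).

P | [b]babba   read b → write a, move R, go to Q
Q | a[b]abba   read b → write _, move S, go to R
R | a[_]abba   read _ → write b, move S, go to R
R | a[b]abba   read b → write _, move R, go to R
R | a_[a]bba   read a → write _, move R, go to Q
Q | a__[b]ba   read b → write _, move S, go to R
R | a__[_]ba   read _ → write b, move S, go to R
R | a__[b]ba   read b → write _, move R, go to R
R | a___[b]a
After 8 steps: state R, head at 4, tape a___ba.

state R, head at 4, tape a___ba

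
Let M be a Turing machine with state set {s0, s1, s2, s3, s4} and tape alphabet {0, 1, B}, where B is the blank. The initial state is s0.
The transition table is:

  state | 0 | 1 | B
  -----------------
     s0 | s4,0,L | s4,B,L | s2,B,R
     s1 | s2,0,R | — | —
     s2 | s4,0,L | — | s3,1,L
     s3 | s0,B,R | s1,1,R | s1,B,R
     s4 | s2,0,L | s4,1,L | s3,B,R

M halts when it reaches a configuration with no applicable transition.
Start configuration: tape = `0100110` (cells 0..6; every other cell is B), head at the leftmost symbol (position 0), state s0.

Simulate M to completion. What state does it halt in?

s0 | B[0]100110   read 0 → write 0, move L, go to s4
s4 | [B]0100110   read B → write B, move R, go to s3
s3 | B[0]100110   read 0 → write B, move R, go to s0
s0 | BB[1]00110   read 1 → write B, move L, go to s4
s4 | B[B]B00110   read B → write B, move R, go to s3
s3 | BB[B]00110   read B → write B, move R, go to s1
s1 | BBB[0]0110   read 0 → write 0, move R, go to s2
s2 | BBB0[0]110   read 0 → write 0, move L, go to s4
s4 | BBB[0]0110   read 0 → write 0, move L, go to s2
s2 | BB[B]00110   read B → write 1, move L, go to s3
s3 | B[B]100110   read B → write B, move R, go to s1
s1 | BB[1]00110
No transition is defined for (s1, 1); M halts in state s1.

s1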